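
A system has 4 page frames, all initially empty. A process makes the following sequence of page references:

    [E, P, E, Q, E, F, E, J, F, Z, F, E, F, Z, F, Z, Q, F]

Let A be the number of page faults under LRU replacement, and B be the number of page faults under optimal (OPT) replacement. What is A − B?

Under LRU: F F . F . F . F . F . . . . . . F . → 7 faults.
Under OPT: F F . F . F . F . F . . . . . . . . → 6 faults.
A − B = 7 − 6 = 1.

1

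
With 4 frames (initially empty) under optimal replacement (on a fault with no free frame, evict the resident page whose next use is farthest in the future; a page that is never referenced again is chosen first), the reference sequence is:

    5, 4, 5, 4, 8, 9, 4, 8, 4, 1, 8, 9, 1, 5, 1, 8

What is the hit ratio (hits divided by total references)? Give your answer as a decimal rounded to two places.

0.69

5: fault, frames (5)
4: fault, frames (5 4)
5: hit
4: hit
8: fault, frames (5 4 8)
9: fault, frames (5 4 8 9)
4: hit
8: hit
4: hit
1: fault, evict 4, frames (5 8 9 1)
8: hit
9: hit
1: hit
5: hit
1: hit
8: hit
Hits: 11 of 16 references → 11/16 = 0.6875.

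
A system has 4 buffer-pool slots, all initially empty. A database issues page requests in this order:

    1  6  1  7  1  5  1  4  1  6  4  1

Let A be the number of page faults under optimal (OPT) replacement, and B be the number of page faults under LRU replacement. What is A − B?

Under OPT: F F . F . F . F . . . . → 5 faults.
Under LRU: F F . F . F . F . F . . → 6 faults.
A − B = 5 − 6 = -1.

-1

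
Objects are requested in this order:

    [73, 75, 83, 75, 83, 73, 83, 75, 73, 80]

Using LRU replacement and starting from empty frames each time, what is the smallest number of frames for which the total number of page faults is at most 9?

f=1: 10 faults
f=2: 7 faults
f=3: 4 faults
f=4: 4 faults
Smallest f with faults ≤ 9 is 2.

2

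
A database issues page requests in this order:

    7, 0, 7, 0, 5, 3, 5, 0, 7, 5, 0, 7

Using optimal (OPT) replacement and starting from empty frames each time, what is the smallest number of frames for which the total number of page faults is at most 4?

4

f=1: 12 faults
f=2: 7 faults
f=3: 5 faults
f=4: 4 faults
Smallest f with faults ≤ 4 is 4.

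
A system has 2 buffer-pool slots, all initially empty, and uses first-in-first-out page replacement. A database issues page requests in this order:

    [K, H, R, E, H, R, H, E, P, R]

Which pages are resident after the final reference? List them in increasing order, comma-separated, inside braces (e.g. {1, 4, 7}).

{P, R}

K: miss, frames [K]
H: miss, frames [K, H]
R: miss, evict K, frames [H, R]
E: miss, evict H, frames [R, E]
H: miss, evict R, frames [E, H]
R: miss, evict E, frames [H, R]
H: hit
E: miss, evict H, frames [R, E]
P: miss, evict R, frames [E, P]
R: miss, evict E, frames [P, R]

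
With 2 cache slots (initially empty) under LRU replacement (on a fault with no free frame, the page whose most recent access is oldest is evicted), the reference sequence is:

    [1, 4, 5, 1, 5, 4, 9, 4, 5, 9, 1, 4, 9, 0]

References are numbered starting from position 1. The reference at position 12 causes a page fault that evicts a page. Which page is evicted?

pos 1: 1 -> fault, frames (1)
pos 2: 4 -> fault, frames (1 4)
pos 3: 5 -> fault, evict 1, frames (4 5)
pos 4: 1 -> fault, evict 4, frames (5 1)
pos 5: 5 -> hit
pos 6: 4 -> fault, evict 1, frames (5 4)
pos 7: 9 -> fault, evict 5, frames (4 9)
pos 8: 4 -> hit
pos 9: 5 -> fault, evict 9, frames (4 5)
pos 10: 9 -> fault, evict 4, frames (5 9)
pos 11: 1 -> fault, evict 5, frames (9 1)
pos 12: 4 -> fault, evict 9, frames (1 4)
At position 12, page 9 is evicted.

9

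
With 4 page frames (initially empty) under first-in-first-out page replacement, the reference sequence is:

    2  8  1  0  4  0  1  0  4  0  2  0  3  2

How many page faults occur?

2 → fault, frames {2}
8 → fault, frames {2,8}
1 → fault, frames {2,8,1}
0 → fault, frames {2,8,1,0}
4 → fault, evict 2, frames {8,1,0,4}
0 → hit
1 → hit
0 → hit
4 → hit
0 → hit
2 → fault, evict 8, frames {1,0,4,2}
0 → hit
3 → fault, evict 1, frames {0,4,2,3}
2 → hit
Page faults: 7.

7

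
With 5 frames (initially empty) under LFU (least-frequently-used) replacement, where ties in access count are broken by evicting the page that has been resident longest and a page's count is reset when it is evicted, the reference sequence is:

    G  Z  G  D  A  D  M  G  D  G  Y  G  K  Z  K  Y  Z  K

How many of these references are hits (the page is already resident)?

10

G → miss, frames {G}
Z → miss, frames {G,Z}
G → hit
D → miss, frames {G,Z,D}
A → miss, frames {G,Z,D,A}
D → hit
M → miss, frames {G,Z,D,A,M}
G → hit
D → hit
G → hit
Y → miss, evict Z, frames {G,D,A,M,Y}
G → hit
K → miss, evict A, frames {G,D,M,Y,K}
Z → miss, evict M, frames {G,D,Y,K,Z}
K → hit
Y → hit
Z → hit
K → hit
Hits: 10.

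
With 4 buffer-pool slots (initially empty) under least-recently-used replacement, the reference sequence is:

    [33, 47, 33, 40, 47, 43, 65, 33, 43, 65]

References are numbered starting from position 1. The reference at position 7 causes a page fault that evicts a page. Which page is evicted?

pos 1: 33 → miss, frames (33)
pos 2: 47 → miss, frames (33 47)
pos 3: 33 → hit
pos 4: 40 → miss, frames (47 33 40)
pos 5: 47 → hit
pos 6: 43 → miss, frames (33 40 47 43)
pos 7: 65 → miss, evict 33, frames (40 47 43 65)
At position 7, page 33 is evicted.

33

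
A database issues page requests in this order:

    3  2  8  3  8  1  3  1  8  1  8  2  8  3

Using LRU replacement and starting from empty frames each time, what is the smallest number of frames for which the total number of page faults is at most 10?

2

f=1: 14 faults
f=2: 9 faults
f=3: 6 faults
f=4: 4 faults
Smallest f with faults ≤ 10 is 2.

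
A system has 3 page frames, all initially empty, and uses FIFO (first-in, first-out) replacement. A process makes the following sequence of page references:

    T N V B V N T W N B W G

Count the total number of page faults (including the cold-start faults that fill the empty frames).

9

T: fault, frames (T)
N: fault, frames (T N)
V: fault, frames (T N V)
B: fault, evict T, frames (N V B)
V: hit
N: hit
T: fault, evict N, frames (V B T)
W: fault, evict V, frames (B T W)
N: fault, evict B, frames (T W N)
B: fault, evict T, frames (W N B)
W: hit
G: fault, evict W, frames (N B G)
Page faults: 9.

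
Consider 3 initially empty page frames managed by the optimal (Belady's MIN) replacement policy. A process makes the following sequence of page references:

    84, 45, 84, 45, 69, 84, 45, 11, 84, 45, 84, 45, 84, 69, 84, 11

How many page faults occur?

84 → miss, frames (84)
45 → miss, frames (84 45)
84 → hit
45 → hit
69 → miss, frames (84 45 69)
84 → hit
45 → hit
11 → miss, evict 69, frames (84 45 11)
84 → hit
45 → hit
84 → hit
45 → hit
84 → hit
69 → miss, evict 45, frames (84 11 69)
84 → hit
11 → hit
Page faults: 5.

5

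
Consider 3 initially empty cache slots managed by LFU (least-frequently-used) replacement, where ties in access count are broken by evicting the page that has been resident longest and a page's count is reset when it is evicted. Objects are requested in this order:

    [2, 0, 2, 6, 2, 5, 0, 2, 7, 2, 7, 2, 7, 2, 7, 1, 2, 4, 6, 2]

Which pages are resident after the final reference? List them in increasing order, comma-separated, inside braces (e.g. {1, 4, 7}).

2 → fault, frames (2)
0 → fault, frames (2 0)
2 → hit
6 → fault, frames (2 0 6)
2 → hit
5 → fault, evict 0, frames (2 6 5)
0 → fault, evict 6, frames (2 5 0)
2 → hit
7 → fault, evict 5, frames (2 0 7)
2 → hit
7 → hit
2 → hit
7 → hit
2 → hit
7 → hit
1 → fault, evict 0, frames (2 7 1)
2 → hit
4 → fault, evict 1, frames (2 7 4)
6 → fault, evict 4, frames (2 7 6)
2 → hit

{2, 6, 7}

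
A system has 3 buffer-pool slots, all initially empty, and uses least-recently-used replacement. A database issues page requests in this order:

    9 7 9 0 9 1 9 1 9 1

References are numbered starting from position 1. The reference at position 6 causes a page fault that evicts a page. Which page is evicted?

pos 1: 9 -> miss, frames {9}
pos 2: 7 -> miss, frames {9,7}
pos 3: 9 -> hit
pos 4: 0 -> miss, frames {7,9,0}
pos 5: 9 -> hit
pos 6: 1 -> miss, evict 7, frames {0,9,1}
At position 6, page 7 is evicted.

7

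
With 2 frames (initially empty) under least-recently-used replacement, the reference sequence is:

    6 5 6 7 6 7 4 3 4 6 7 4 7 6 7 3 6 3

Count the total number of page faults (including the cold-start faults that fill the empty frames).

11

6 → fault, frames [6]
5 → fault, frames [6, 5]
6 → hit
7 → fault, evict 5, frames [6, 7]
6 → hit
7 → hit
4 → fault, evict 6, frames [7, 4]
3 → fault, evict 7, frames [4, 3]
4 → hit
6 → fault, evict 3, frames [4, 6]
7 → fault, evict 4, frames [6, 7]
4 → fault, evict 6, frames [7, 4]
7 → hit
6 → fault, evict 4, frames [7, 6]
7 → hit
3 → fault, evict 6, frames [7, 3]
6 → fault, evict 7, frames [3, 6]
3 → hit
Page faults: 11.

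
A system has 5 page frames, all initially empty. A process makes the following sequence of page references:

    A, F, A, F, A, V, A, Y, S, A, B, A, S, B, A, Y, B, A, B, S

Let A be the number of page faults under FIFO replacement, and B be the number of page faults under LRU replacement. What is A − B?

1

Under FIFO: F F . . . F . F F . F F . . . . . . . . → 7 faults.
Under LRU: F F . . . F . F F . F . . . . . . . . . → 6 faults.
A − B = 7 − 6 = 1.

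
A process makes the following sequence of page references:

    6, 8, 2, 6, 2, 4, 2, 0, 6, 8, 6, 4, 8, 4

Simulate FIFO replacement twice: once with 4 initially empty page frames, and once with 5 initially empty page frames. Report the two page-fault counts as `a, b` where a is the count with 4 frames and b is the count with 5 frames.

4 frames: F F F . . F . F F F . . . . → 7 faults.
5 frames: F F F . . F . F . . . . . . → 5 faults.
5 < 7: adding a frame reduced faults, as is typical.

7, 5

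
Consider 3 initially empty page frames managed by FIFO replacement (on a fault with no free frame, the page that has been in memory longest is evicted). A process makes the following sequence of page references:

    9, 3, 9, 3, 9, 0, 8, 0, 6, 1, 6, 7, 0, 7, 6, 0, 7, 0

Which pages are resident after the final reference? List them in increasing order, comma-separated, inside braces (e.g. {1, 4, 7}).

{0, 6, 7}

9 → fault, frames [9]
3 → fault, frames [9, 3]
9 → hit
3 → hit
9 → hit
0 → fault, frames [9, 3, 0]
8 → fault, evict 9, frames [3, 0, 8]
0 → hit
6 → fault, evict 3, frames [0, 8, 6]
1 → fault, evict 0, frames [8, 6, 1]
6 → hit
7 → fault, evict 8, frames [6, 1, 7]
0 → fault, evict 6, frames [1, 7, 0]
7 → hit
6 → fault, evict 1, frames [7, 0, 6]
0 → hit
7 → hit
0 → hit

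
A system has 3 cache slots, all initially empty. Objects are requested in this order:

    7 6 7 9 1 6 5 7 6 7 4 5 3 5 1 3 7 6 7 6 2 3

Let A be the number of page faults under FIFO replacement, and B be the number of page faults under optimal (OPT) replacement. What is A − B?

5

Under FIFO: F F . F F . F F F . F F F . F . F F . . F F → 15 faults.
Under OPT: F F . F F . F . . . F . F . F . . F . . F . → 10 faults.
A − B = 15 − 10 = 5.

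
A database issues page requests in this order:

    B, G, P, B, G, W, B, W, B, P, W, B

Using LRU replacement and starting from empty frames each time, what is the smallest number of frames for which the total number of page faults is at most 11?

2

f=1: 12 faults
f=2: 10 faults
f=3: 5 faults
f=4: 4 faults
Smallest f with faults ≤ 11 is 2.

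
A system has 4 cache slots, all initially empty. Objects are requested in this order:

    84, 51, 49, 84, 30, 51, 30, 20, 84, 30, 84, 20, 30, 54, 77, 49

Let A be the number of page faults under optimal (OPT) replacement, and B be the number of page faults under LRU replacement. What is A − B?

Under OPT: F F F . F . . F . . . . . F F . → 7 faults.
Under LRU: F F F . F . . F . . . . . F F F → 8 faults.
A − B = 7 − 8 = -1.

-1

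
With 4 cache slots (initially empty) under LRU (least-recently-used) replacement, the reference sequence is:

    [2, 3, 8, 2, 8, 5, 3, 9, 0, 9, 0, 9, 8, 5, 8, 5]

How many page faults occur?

8

2 -> miss, frames {2}
3 -> miss, frames {2,3}
8 -> miss, frames {2,3,8}
2 -> hit
8 -> hit
5 -> miss, frames {3,2,8,5}
3 -> hit
9 -> miss, evict 2, frames {8,5,3,9}
0 -> miss, evict 8, frames {5,3,9,0}
9 -> hit
0 -> hit
9 -> hit
8 -> miss, evict 5, frames {3,0,9,8}
5 -> miss, evict 3, frames {0,9,8,5}
8 -> hit
5 -> hit
Page faults: 8.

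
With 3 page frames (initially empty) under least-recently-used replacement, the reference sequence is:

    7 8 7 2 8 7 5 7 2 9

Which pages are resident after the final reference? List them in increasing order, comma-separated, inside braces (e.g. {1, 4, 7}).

7 -> miss, frames [7]
8 -> miss, frames [7, 8]
7 -> hit
2 -> miss, frames [8, 7, 2]
8 -> hit
7 -> hit
5 -> miss, evict 2, frames [8, 7, 5]
7 -> hit
2 -> miss, evict 8, frames [5, 7, 2]
9 -> miss, evict 5, frames [7, 2, 9]

{2, 7, 9}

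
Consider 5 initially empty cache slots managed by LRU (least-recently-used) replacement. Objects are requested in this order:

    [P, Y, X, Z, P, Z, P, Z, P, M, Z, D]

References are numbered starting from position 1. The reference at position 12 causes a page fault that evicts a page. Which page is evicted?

pos 1: P: miss, frames (P)
pos 2: Y: miss, frames (P Y)
pos 3: X: miss, frames (P Y X)
pos 4: Z: miss, frames (P Y X Z)
pos 5: P: hit
pos 6: Z: hit
pos 7: P: hit
pos 8: Z: hit
pos 9: P: hit
pos 10: M: miss, frames (Y X Z P M)
pos 11: Z: hit
pos 12: D: miss, evict Y, frames (X P M Z D)
At position 12, page Y is evicted.

Y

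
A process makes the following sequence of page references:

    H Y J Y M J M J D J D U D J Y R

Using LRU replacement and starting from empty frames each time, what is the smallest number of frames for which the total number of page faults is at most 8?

3

f=1: 16 faults
f=2: 10 faults
f=3: 8 faults
f=4: 8 faults
f=5: 7 faults
f=6: 7 faults
f=7: 7 faults
Smallest f with faults ≤ 8 is 3.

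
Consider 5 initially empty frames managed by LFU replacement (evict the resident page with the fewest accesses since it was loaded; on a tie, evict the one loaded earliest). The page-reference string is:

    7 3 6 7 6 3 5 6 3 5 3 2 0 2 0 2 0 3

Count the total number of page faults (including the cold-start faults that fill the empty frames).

10

7 → miss, frames [7]
3 → miss, frames [7, 3]
6 → miss, frames [7, 3, 6]
7 → hit
6 → hit
3 → hit
5 → miss, frames [7, 3, 6, 5]
6 → hit
3 → hit
5 → hit
3 → hit
2 → miss, frames [7, 3, 6, 5, 2]
0 → miss, evict 2, frames [7, 3, 6, 5, 0]
2 → miss, evict 0, frames [7, 3, 6, 5, 2]
0 → miss, evict 2, frames [7, 3, 6, 5, 0]
2 → miss, evict 0, frames [7, 3, 6, 5, 2]
0 → miss, evict 2, frames [7, 3, 6, 5, 0]
3 → hit
Page faults: 10.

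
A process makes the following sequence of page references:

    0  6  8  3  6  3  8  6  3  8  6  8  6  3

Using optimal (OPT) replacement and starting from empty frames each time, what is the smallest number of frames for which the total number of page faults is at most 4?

f=1: 14 faults
f=2: 8 faults
f=3: 4 faults
f=4: 4 faults
Smallest f with faults ≤ 4 is 3.

3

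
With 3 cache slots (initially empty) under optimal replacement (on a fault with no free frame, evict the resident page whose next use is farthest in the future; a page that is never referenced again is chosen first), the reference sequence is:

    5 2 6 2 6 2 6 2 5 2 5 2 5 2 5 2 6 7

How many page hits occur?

5: fault, frames {5}
2: fault, frames {5,2}
6: fault, frames {5,2,6}
2: hit
6: hit
2: hit
6: hit
2: hit
5: hit
2: hit
5: hit
2: hit
5: hit
2: hit
5: hit
2: hit
6: hit
7: fault, evict 6, frames {5,2,7}
Hits: 14.

14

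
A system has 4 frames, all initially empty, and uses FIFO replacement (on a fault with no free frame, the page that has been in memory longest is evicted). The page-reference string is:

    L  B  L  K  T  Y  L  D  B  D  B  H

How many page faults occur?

9

L -> fault, frames [L]
B -> fault, frames [L, B]
L -> hit
K -> fault, frames [L, B, K]
T -> fault, frames [L, B, K, T]
Y -> fault, evict L, frames [B, K, T, Y]
L -> fault, evict B, frames [K, T, Y, L]
D -> fault, evict K, frames [T, Y, L, D]
B -> fault, evict T, frames [Y, L, D, B]
D -> hit
B -> hit
H -> fault, evict Y, frames [L, D, B, H]
Page faults: 9.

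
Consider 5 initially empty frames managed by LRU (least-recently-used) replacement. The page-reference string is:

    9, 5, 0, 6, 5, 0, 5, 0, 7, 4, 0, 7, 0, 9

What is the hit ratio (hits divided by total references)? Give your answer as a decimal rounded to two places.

0.50

9: fault, frames (9)
5: fault, frames (9 5)
0: fault, frames (9 5 0)
6: fault, frames (9 5 0 6)
5: hit
0: hit
5: hit
0: hit
7: fault, frames (9 6 5 0 7)
4: fault, evict 9, frames (6 5 0 7 4)
0: hit
7: hit
0: hit
9: fault, evict 6, frames (5 4 7 0 9)
Hits: 7 of 14 references → 7/14 = 0.5000.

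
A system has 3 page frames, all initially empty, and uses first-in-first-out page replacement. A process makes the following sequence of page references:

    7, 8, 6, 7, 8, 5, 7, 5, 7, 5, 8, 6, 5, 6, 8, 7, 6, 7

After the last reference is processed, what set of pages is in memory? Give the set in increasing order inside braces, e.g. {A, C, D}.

7 → miss, frames {7}
8 → miss, frames {7,8}
6 → miss, frames {7,8,6}
7 → hit
8 → hit
5 → miss, evict 7, frames {8,6,5}
7 → miss, evict 8, frames {6,5,7}
5 → hit
7 → hit
5 → hit
8 → miss, evict 6, frames {5,7,8}
6 → miss, evict 5, frames {7,8,6}
5 → miss, evict 7, frames {8,6,5}
6 → hit
8 → hit
7 → miss, evict 8, frames {6,5,7}
6 → hit
7 → hit

{5, 6, 7}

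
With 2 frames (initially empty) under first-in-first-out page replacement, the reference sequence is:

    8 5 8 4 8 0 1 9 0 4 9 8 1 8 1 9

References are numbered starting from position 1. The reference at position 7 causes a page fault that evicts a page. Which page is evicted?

8

pos 1: 8 -> miss, frames {8}
pos 2: 5 -> miss, frames {8,5}
pos 3: 8 -> hit
pos 4: 4 -> miss, evict 8, frames {5,4}
pos 5: 8 -> miss, evict 5, frames {4,8}
pos 6: 0 -> miss, evict 4, frames {8,0}
pos 7: 1 -> miss, evict 8, frames {0,1}
At position 7, page 8 is evicted.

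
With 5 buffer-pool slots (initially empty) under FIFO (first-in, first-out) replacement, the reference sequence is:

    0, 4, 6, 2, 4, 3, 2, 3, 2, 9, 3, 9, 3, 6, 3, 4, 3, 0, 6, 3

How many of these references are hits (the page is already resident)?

0 -> miss, frames (0)
4 -> miss, frames (0 4)
6 -> miss, frames (0 4 6)
2 -> miss, frames (0 4 6 2)
4 -> hit
3 -> miss, frames (0 4 6 2 3)
2 -> hit
3 -> hit
2 -> hit
9 -> miss, evict 0, frames (4 6 2 3 9)
3 -> hit
9 -> hit
3 -> hit
6 -> hit
3 -> hit
4 -> hit
3 -> hit
0 -> miss, evict 4, frames (6 2 3 9 0)
6 -> hit
3 -> hit
Hits: 13.

13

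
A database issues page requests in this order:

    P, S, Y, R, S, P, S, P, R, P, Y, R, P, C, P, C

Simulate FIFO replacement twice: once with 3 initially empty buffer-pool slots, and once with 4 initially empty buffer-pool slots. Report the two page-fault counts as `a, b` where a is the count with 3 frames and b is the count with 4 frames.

10, 6

3 frames: F F F F . F F . . . F F F F . . → 10 faults.
4 frames: F F F F . . . . . . . . . F F . → 6 faults.
6 < 10: adding a frame reduced faults, as is typical.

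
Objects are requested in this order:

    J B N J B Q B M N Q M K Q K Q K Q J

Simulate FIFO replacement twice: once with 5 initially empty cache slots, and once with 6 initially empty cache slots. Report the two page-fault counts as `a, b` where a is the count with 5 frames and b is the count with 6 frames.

5 frames: F F F . . F . F . . . F . . . . . F → 7 faults.
6 frames: F F F . . F . F . . . F . . . . . . → 6 faults.
6 < 7: adding a frame reduced faults, as is typical.

7, 6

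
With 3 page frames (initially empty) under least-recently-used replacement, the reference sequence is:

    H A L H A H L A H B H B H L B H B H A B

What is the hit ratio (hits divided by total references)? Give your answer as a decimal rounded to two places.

0.70

H: miss, frames [H]
A: miss, frames [H, A]
L: miss, frames [H, A, L]
H: hit
A: hit
H: hit
L: hit
A: hit
H: hit
B: miss, evict L, frames [A, H, B]
H: hit
B: hit
H: hit
L: miss, evict A, frames [B, H, L]
B: hit
H: hit
B: hit
H: hit
A: miss, evict L, frames [B, H, A]
B: hit
Hits: 14 of 20 references → 14/20 = 0.7000.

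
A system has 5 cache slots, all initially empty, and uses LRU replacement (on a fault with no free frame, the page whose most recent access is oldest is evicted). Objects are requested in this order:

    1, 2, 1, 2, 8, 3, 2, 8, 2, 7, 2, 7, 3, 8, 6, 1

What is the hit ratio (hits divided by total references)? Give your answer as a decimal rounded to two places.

0.56

1: fault, frames (1)
2: fault, frames (1 2)
1: hit
2: hit
8: fault, frames (1 2 8)
3: fault, frames (1 2 8 3)
2: hit
8: hit
2: hit
7: fault, frames (1 3 8 2 7)
2: hit
7: hit
3: hit
8: hit
6: fault, evict 1, frames (2 7 3 8 6)
1: fault, evict 2, frames (7 3 8 6 1)
Hits: 9 of 16 references → 9/16 = 0.5625.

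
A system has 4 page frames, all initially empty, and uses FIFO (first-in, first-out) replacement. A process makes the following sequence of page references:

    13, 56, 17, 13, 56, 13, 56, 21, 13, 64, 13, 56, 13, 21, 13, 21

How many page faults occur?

13 → fault, frames {13}
56 → fault, frames {13,56}
17 → fault, frames {13,56,17}
13 → hit
56 → hit
13 → hit
56 → hit
21 → fault, frames {13,56,17,21}
13 → hit
64 → fault, evict 13, frames {56,17,21,64}
13 → fault, evict 56, frames {17,21,64,13}
56 → fault, evict 17, frames {21,64,13,56}
13 → hit
21 → hit
13 → hit
21 → hit
Page faults: 7.

7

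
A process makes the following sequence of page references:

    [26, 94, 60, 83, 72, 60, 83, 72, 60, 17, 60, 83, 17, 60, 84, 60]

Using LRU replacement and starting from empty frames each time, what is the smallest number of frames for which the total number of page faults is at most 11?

f=1: 16 faults
f=2: 14 faults
f=3: 8 faults
f=4: 7 faults
f=5: 7 faults
f=6: 7 faults
f=7: 7 faults
Smallest f with faults ≤ 11 is 3.

3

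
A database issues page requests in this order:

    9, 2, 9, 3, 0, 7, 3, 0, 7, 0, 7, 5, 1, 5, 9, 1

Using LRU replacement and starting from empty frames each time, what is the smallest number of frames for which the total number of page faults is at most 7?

6

f=1: 16 faults
f=2: 12 faults
f=3: 8 faults
f=4: 8 faults
f=5: 8 faults
f=6: 7 faults
f=7: 7 faults
Smallest f with faults ≤ 7 is 6.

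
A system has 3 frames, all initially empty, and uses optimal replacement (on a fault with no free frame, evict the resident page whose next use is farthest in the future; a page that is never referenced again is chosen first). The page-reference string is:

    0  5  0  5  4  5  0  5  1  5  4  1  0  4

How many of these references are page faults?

5

0 -> fault, frames [0]
5 -> fault, frames [0, 5]
0 -> hit
5 -> hit
4 -> fault, frames [0, 5, 4]
5 -> hit
0 -> hit
5 -> hit
1 -> fault, evict 0, frames [5, 4, 1]
5 -> hit
4 -> hit
1 -> hit
0 -> fault, evict 1, frames [5, 4, 0]
4 -> hit
Page faults: 5.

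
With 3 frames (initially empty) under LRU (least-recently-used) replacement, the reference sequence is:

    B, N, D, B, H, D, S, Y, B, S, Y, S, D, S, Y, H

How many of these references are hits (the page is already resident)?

7

B -> miss, frames (B)
N -> miss, frames (B N)
D -> miss, frames (B N D)
B -> hit
H -> miss, evict N, frames (D B H)
D -> hit
S -> miss, evict B, frames (H D S)
Y -> miss, evict H, frames (D S Y)
B -> miss, evict D, frames (S Y B)
S -> hit
Y -> hit
S -> hit
D -> miss, evict B, frames (Y S D)
S -> hit
Y -> hit
H -> miss, evict D, frames (S Y H)
Hits: 7.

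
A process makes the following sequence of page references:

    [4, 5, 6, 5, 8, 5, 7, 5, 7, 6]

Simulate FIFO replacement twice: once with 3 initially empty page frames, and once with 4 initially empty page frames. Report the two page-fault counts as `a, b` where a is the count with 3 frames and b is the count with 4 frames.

7, 5

3 frames: F F F . F . F F . F → 7 faults.
4 frames: F F F . F . F . . . → 5 faults.
5 < 7: adding a frame reduced faults, as is typical.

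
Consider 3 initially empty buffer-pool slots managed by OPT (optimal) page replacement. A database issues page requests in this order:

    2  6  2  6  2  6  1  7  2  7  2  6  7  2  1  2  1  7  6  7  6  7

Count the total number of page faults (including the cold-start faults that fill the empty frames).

2: fault, frames [2]
6: fault, frames [2, 6]
2: hit
6: hit
2: hit
6: hit
1: fault, frames [2, 6, 1]
7: fault, evict 1, frames [2, 6, 7]
2: hit
7: hit
2: hit
6: hit
7: hit
2: hit
1: fault, evict 6, frames [2, 7, 1]
2: hit
1: hit
7: hit
6: fault, evict 1, frames [2, 7, 6]
7: hit
6: hit
7: hit
Page faults: 6.

6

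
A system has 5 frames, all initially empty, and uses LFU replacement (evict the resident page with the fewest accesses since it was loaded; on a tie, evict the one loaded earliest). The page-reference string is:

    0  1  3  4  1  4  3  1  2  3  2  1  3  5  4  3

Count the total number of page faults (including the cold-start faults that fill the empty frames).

6

0 → fault, frames {0}
1 → fault, frames {0,1}
3 → fault, frames {0,1,3}
4 → fault, frames {0,1,3,4}
1 → hit
4 → hit
3 → hit
1 → hit
2 → fault, frames {0,1,3,4,2}
3 → hit
2 → hit
1 → hit
3 → hit
5 → fault, evict 0, frames {1,3,4,2,5}
4 → hit
3 → hit
Page faults: 6.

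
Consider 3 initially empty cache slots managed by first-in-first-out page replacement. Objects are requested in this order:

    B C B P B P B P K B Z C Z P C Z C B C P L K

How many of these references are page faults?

11

B -> miss, frames [B]
C -> miss, frames [B, C]
B -> hit
P -> miss, frames [B, C, P]
B -> hit
P -> hit
B -> hit
P -> hit
K -> miss, evict B, frames [C, P, K]
B -> miss, evict C, frames [P, K, B]
Z -> miss, evict P, frames [K, B, Z]
C -> miss, evict K, frames [B, Z, C]
Z -> hit
P -> miss, evict B, frames [Z, C, P]
C -> hit
Z -> hit
C -> hit
B -> miss, evict Z, frames [C, P, B]
C -> hit
P -> hit
L -> miss, evict C, frames [P, B, L]
K -> miss, evict P, frames [B, L, K]
Page faults: 11.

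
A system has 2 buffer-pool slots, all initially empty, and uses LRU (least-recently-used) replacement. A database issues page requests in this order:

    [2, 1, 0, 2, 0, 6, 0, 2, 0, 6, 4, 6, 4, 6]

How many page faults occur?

8

2: miss, frames (2)
1: miss, frames (2 1)
0: miss, evict 2, frames (1 0)
2: miss, evict 1, frames (0 2)
0: hit
6: miss, evict 2, frames (0 6)
0: hit
2: miss, evict 6, frames (0 2)
0: hit
6: miss, evict 2, frames (0 6)
4: miss, evict 0, frames (6 4)
6: hit
4: hit
6: hit
Page faults: 8.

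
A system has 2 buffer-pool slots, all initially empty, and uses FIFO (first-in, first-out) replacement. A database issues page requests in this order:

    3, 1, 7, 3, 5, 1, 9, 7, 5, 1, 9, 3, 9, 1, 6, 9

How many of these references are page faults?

3: miss, frames {3}
1: miss, frames {3,1}
7: miss, evict 3, frames {1,7}
3: miss, evict 1, frames {7,3}
5: miss, evict 7, frames {3,5}
1: miss, evict 3, frames {5,1}
9: miss, evict 5, frames {1,9}
7: miss, evict 1, frames {9,7}
5: miss, evict 9, frames {7,5}
1: miss, evict 7, frames {5,1}
9: miss, evict 5, frames {1,9}
3: miss, evict 1, frames {9,3}
9: hit
1: miss, evict 9, frames {3,1}
6: miss, evict 3, frames {1,6}
9: miss, evict 1, frames {6,9}
Page faults: 15.

15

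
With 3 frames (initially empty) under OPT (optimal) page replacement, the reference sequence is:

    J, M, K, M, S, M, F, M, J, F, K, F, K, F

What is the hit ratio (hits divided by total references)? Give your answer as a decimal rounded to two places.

J → miss, frames {J}
M → miss, frames {J,M}
K → miss, frames {J,M,K}
M → hit
S → miss, evict K, frames {J,M,S}
M → hit
F → miss, evict S, frames {J,M,F}
M → hit
J → hit
F → hit
K → miss, evict M, frames {J,F,K}
F → hit
K → hit
F → hit
Hits: 8 of 14 references → 8/14 = 0.5714.

0.57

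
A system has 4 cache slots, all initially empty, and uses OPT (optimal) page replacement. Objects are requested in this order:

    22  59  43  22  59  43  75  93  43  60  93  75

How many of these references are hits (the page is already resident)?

6

22 -> fault, frames (22)
59 -> fault, frames (22 59)
43 -> fault, frames (22 59 43)
22 -> hit
59 -> hit
43 -> hit
75 -> fault, frames (22 59 43 75)
93 -> fault, evict 59, frames (22 43 75 93)
43 -> hit
60 -> fault, evict 43, frames (22 75 93 60)
93 -> hit
75 -> hit
Hits: 6.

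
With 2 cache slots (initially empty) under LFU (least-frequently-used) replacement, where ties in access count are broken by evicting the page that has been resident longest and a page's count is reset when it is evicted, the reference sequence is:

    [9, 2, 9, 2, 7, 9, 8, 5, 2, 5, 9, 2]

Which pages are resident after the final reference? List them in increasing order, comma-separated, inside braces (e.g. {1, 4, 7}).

9 → fault, frames {9}
2 → fault, frames {9,2}
9 → hit
2 → hit
7 → fault, evict 9, frames {2,7}
9 → fault, evict 7, frames {2,9}
8 → fault, evict 9, frames {2,8}
5 → fault, evict 8, frames {2,5}
2 → hit
5 → hit
9 → fault, evict 5, frames {2,9}
2 → hit

{2, 9}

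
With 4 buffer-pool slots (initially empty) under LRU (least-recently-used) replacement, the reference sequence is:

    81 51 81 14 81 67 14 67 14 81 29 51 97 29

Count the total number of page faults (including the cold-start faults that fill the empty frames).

81 -> miss, frames {81}
51 -> miss, frames {81,51}
81 -> hit
14 -> miss, frames {51,81,14}
81 -> hit
67 -> miss, frames {51,14,81,67}
14 -> hit
67 -> hit
14 -> hit
81 -> hit
29 -> miss, evict 51, frames {67,14,81,29}
51 -> miss, evict 67, frames {14,81,29,51}
97 -> miss, evict 14, frames {81,29,51,97}
29 -> hit
Page faults: 7.

7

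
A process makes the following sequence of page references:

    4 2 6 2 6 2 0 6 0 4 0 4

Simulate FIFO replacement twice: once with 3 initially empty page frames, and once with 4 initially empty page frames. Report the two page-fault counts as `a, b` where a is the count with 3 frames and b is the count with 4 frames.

5, 4

3 frames: F F F . . . F . . F . . → 5 faults.
4 frames: F F F . . . F . . . . . → 4 faults.
4 < 5: adding a frame reduced faults, as is typical.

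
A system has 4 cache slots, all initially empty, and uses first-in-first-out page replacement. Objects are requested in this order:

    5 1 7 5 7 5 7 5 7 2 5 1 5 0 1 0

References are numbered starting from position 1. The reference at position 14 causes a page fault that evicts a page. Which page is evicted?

pos 1: 5 → fault, frames (5)
pos 2: 1 → fault, frames (5 1)
pos 3: 7 → fault, frames (5 1 7)
pos 4: 5 → hit
pos 5: 7 → hit
pos 6: 5 → hit
pos 7: 7 → hit
pos 8: 5 → hit
pos 9: 7 → hit
pos 10: 2 → fault, frames (5 1 7 2)
pos 11: 5 → hit
pos 12: 1 → hit
pos 13: 5 → hit
pos 14: 0 → fault, evict 5, frames (1 7 2 0)
At position 14, page 5 is evicted.

5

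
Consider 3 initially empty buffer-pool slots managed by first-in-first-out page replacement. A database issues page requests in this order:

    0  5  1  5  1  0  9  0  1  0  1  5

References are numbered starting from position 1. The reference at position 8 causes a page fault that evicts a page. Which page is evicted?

pos 1: 0 → fault, frames [0]
pos 2: 5 → fault, frames [0, 5]
pos 3: 1 → fault, frames [0, 5, 1]
pos 4: 5 → hit
pos 5: 1 → hit
pos 6: 0 → hit
pos 7: 9 → fault, evict 0, frames [5, 1, 9]
pos 8: 0 → fault, evict 5, frames [1, 9, 0]
At position 8, page 5 is evicted.

5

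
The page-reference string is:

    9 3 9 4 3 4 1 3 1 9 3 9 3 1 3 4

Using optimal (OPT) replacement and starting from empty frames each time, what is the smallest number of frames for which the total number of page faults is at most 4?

4

f=1: 16 faults
f=2: 7 faults
f=3: 5 faults
f=4: 4 faults
Smallest f with faults ≤ 4 is 4.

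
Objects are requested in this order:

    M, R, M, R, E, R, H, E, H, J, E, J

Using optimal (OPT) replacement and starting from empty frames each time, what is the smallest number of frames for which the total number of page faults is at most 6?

2

f=1: 12 faults
f=2: 5 faults
f=3: 5 faults
f=4: 5 faults
f=5: 5 faults
Smallest f with faults ≤ 6 is 2.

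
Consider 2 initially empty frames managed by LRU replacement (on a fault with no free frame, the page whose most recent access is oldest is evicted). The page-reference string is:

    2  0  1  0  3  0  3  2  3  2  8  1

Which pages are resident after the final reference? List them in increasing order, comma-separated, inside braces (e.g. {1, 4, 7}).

2 -> fault, frames {2}
0 -> fault, frames {2,0}
1 -> fault, evict 2, frames {0,1}
0 -> hit
3 -> fault, evict 1, frames {0,3}
0 -> hit
3 -> hit
2 -> fault, evict 0, frames {3,2}
3 -> hit
2 -> hit
8 -> fault, evict 3, frames {2,8}
1 -> fault, evict 2, frames {8,1}

{1, 8}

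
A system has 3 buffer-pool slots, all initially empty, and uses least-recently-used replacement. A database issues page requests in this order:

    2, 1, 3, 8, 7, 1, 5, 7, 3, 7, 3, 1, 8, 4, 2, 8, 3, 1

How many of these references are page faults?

2: miss, frames [2]
1: miss, frames [2, 1]
3: miss, frames [2, 1, 3]
8: miss, evict 2, frames [1, 3, 8]
7: miss, evict 1, frames [3, 8, 7]
1: miss, evict 3, frames [8, 7, 1]
5: miss, evict 8, frames [7, 1, 5]
7: hit
3: miss, evict 1, frames [5, 7, 3]
7: hit
3: hit
1: miss, evict 5, frames [7, 3, 1]
8: miss, evict 7, frames [3, 1, 8]
4: miss, evict 3, frames [1, 8, 4]
2: miss, evict 1, frames [8, 4, 2]
8: hit
3: miss, evict 4, frames [2, 8, 3]
1: miss, evict 2, frames [8, 3, 1]
Page faults: 14.

14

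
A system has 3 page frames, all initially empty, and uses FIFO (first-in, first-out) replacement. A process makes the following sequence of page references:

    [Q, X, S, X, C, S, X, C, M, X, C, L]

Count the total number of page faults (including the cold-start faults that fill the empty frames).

Q -> miss, frames {Q}
X -> miss, frames {Q,X}
S -> miss, frames {Q,X,S}
X -> hit
C -> miss, evict Q, frames {X,S,C}
S -> hit
X -> hit
C -> hit
M -> miss, evict X, frames {S,C,M}
X -> miss, evict S, frames {C,M,X}
C -> hit
L -> miss, evict C, frames {M,X,L}
Page faults: 7.

7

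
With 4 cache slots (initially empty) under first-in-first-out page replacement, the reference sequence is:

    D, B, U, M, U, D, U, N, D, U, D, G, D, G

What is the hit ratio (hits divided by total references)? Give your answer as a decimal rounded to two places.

0.50

D -> fault, frames (D)
B -> fault, frames (D B)
U -> fault, frames (D B U)
M -> fault, frames (D B U M)
U -> hit
D -> hit
U -> hit
N -> fault, evict D, frames (B U M N)
D -> fault, evict B, frames (U M N D)
U -> hit
D -> hit
G -> fault, evict U, frames (M N D G)
D -> hit
G -> hit
Hits: 7 of 14 references → 7/14 = 0.5000.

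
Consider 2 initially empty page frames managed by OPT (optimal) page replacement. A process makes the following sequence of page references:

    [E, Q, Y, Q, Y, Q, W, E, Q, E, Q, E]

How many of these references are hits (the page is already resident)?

7

E: miss, frames (E)
Q: miss, frames (E Q)
Y: miss, evict E, frames (Q Y)
Q: hit
Y: hit
Q: hit
W: miss, evict Y, frames (Q W)
E: miss, evict W, frames (Q E)
Q: hit
E: hit
Q: hit
E: hit
Hits: 7.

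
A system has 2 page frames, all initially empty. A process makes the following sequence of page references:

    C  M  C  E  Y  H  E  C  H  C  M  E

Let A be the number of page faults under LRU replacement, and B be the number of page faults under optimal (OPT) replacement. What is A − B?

Under LRU: F F . F F F F F F . F F → 10 faults.
Under OPT: F F . F F F . F . . F F → 8 faults.
A − B = 10 − 8 = 2.

2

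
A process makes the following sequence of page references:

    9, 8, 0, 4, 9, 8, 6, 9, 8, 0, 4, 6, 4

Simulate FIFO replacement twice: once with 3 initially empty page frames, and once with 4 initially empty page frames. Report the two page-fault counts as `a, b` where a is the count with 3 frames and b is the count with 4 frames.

3 frames: F F F F F F F . . F F . . → 9 faults.
4 frames: F F F F . . F F F F F F . → 10 faults.
10 > 9: adding a frame increased faults — Belady's anomaly.

9, 10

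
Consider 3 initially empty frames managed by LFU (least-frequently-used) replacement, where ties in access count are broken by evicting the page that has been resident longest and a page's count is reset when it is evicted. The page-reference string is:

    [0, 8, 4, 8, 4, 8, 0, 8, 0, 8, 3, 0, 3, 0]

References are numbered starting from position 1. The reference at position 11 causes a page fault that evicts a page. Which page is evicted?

pos 1: 0 → fault, frames [0]
pos 2: 8 → fault, frames [0, 8]
pos 3: 4 → fault, frames [0, 8, 4]
pos 4: 8 → hit
pos 5: 4 → hit
pos 6: 8 → hit
pos 7: 0 → hit
pos 8: 8 → hit
pos 9: 0 → hit
pos 10: 8 → hit
pos 11: 3 → fault, evict 4, frames [0, 8, 3]
At position 11, page 4 is evicted.

4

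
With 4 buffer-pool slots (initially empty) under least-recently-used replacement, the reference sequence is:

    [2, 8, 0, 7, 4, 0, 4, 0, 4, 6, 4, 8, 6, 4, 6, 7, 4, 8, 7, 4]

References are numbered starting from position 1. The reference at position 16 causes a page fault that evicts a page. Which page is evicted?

0

pos 1: 2 → miss, frames [2]
pos 2: 8 → miss, frames [2, 8]
pos 3: 0 → miss, frames [2, 8, 0]
pos 4: 7 → miss, frames [2, 8, 0, 7]
pos 5: 4 → miss, evict 2, frames [8, 0, 7, 4]
pos 6: 0 → hit
pos 7: 4 → hit
pos 8: 0 → hit
pos 9: 4 → hit
pos 10: 6 → miss, evict 8, frames [7, 0, 4, 6]
pos 11: 4 → hit
pos 12: 8 → miss, evict 7, frames [0, 6, 4, 8]
pos 13: 6 → hit
pos 14: 4 → hit
pos 15: 6 → hit
pos 16: 7 → miss, evict 0, frames [8, 4, 6, 7]
At position 16, page 0 is evicted.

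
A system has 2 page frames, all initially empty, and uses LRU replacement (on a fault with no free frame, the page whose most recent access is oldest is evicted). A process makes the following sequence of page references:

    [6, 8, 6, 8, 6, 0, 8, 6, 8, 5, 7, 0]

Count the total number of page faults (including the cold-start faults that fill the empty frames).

6 -> fault, frames (6)
8 -> fault, frames (6 8)
6 -> hit
8 -> hit
6 -> hit
0 -> fault, evict 8, frames (6 0)
8 -> fault, evict 6, frames (0 8)
6 -> fault, evict 0, frames (8 6)
8 -> hit
5 -> fault, evict 6, frames (8 5)
7 -> fault, evict 8, frames (5 7)
0 -> fault, evict 5, frames (7 0)
Page faults: 8.

8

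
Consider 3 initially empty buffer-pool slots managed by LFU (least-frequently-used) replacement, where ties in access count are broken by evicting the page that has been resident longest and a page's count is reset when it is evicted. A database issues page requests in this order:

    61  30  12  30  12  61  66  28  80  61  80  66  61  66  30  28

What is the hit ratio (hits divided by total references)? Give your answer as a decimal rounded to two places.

61: fault, frames (61)
30: fault, frames (61 30)
12: fault, frames (61 30 12)
30: hit
12: hit
61: hit
66: fault, evict 61, frames (30 12 66)
28: fault, evict 66, frames (30 12 28)
80: fault, evict 28, frames (30 12 80)
61: fault, evict 80, frames (30 12 61)
80: fault, evict 61, frames (30 12 80)
66: fault, evict 80, frames (30 12 66)
61: fault, evict 66, frames (30 12 61)
66: fault, evict 61, frames (30 12 66)
30: hit
28: fault, evict 66, frames (30 12 28)
Hits: 4 of 16 references → 4/16 = 0.2500.

0.25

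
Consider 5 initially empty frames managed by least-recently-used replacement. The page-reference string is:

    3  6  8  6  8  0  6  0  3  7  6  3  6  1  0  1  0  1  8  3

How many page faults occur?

3 → fault, frames {3}
6 → fault, frames {3,6}
8 → fault, frames {3,6,8}
6 → hit
8 → hit
0 → fault, frames {3,6,8,0}
6 → hit
0 → hit
3 → hit
7 → fault, frames {8,6,0,3,7}
6 → hit
3 → hit
6 → hit
1 → fault, evict 8, frames {0,7,3,6,1}
0 → hit
1 → hit
0 → hit
1 → hit
8 → fault, evict 7, frames {3,6,0,1,8}
3 → hit
Page faults: 7.

7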